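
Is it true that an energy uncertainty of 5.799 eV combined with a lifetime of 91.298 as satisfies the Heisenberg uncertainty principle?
Yes, it satisfies the uncertainty relation.

Calculate the product ΔEΔt:
ΔE = 5.799 eV = 9.291e-19 J
ΔEΔt = (9.291e-19 J) × (9.130e-17 s)
ΔEΔt = 8.483e-35 J·s

Compare to the minimum allowed value ℏ/2:
ℏ/2 = 5.273e-35 J·s

Since ΔEΔt = 8.483e-35 J·s ≥ 5.273e-35 J·s = ℏ/2,
this satisfies the uncertainty relation.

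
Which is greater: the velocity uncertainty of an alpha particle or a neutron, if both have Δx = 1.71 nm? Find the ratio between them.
The neutron has the larger minimum velocity uncertainty, by a ratio of 4.0.

For both particles, Δp_min = ℏ/(2Δx) = 3.084e-26 kg·m/s (same for both).

The velocity uncertainty is Δv = Δp/m:
- alpha particle: Δv = 3.084e-26 / 6.645e-27 = 4.641e+00 m/s = 4.641 m/s
- neutron: Δv = 3.084e-26 / 1.675e-27 = 1.841e+01 m/s = 18.410 m/s

Ratio: 1.841e+01 / 4.641e+00 = 4.0

The lighter particle has larger velocity uncertainty because Δv ∝ 1/m.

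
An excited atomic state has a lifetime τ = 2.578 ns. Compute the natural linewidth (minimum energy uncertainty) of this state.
127.659 neV

Using the energy-time uncertainty principle:
ΔEΔt ≥ ℏ/2

The lifetime τ represents the time uncertainty Δt.
The natural linewidth (minimum energy uncertainty) is:

ΔE = ℏ/(2τ)
ΔE = (1.055e-34 J·s) / (2 × 2.578e-09 s)
ΔE = 2.045e-26 J = 127.659 neV

This natural linewidth limits the precision of spectroscopic measurements.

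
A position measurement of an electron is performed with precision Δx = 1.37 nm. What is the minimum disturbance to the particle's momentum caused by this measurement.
3.849 × 10^-26 kg·m/s

The uncertainty principle implies that measuring position disturbs momentum:
ΔxΔp ≥ ℏ/2

When we measure position with precision Δx, we necessarily introduce a momentum uncertainty:
Δp ≥ ℏ/(2Δx)
Δp_min = (1.055e-34 J·s) / (2 × 1.370e-09 m)
Δp_min = 3.849e-26 kg·m/s

The more precisely we measure position, the greater the momentum disturbance.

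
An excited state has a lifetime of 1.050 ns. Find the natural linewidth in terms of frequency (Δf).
75.788 MHz

Using the energy-time uncertainty principle and E = hf:
ΔEΔt ≥ ℏ/2
hΔf·Δt ≥ ℏ/2

The minimum frequency uncertainty is:
Δf = ℏ/(2hτ) = 1/(4πτ)
Δf = 1/(4π × 1.050e-09 s)
Δf = 7.579e+07 Hz = 75.788 MHz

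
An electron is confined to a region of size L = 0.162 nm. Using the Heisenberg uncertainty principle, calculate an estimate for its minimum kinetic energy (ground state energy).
362.938 meV

Using the uncertainty principle to estimate ground state energy:

1. The position uncertainty is approximately the confinement size:
   Δx ≈ L = 1.620e-10 m

2. From ΔxΔp ≥ ℏ/2, the minimum momentum uncertainty is:
   Δp ≈ ℏ/(2L) = 3.255e-25 kg·m/s

3. The kinetic energy is approximately:
   KE ≈ (Δp)²/(2m) = (3.255e-25)²/(2 × 9.109e-31 kg)
   KE ≈ 5.815e-20 J = 362.938 meV

This is an order-of-magnitude estimate of the ground state energy.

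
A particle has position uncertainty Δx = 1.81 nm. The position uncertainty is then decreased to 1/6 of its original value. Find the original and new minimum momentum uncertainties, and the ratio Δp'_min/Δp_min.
Original Δp_min = 2.913 × 10^-26 kg·m/s; new Δp'_min = 1.748 × 10^-25 kg·m/s; ratio Δp'_min/Δp_min = 6.

From the uncertainty principle ΔxΔp ≥ ℏ/2, the minimum momentum uncertainty is Δp_min = ℏ/(2Δx).

Original (Δx = 1.81 nm = 1.810e-09 m):
Δp_min = (1.055e-34 J·s)/(2 × 1.810e-09 m) = 2.913e-26 kg·m/s

When Δx → (1/6)Δx:
Δp'_min = ℏ/(2 × (1/6)Δx) = 6 × ℏ/(2Δx) = 6 × Δp_min
Δp'_min = 6 × 2.913e-26 kg·m/s = 1.748e-25 kg·m/s

Since Δp_min ∝ 1/Δx, when Δx is decreased to 1/6 of its original value, Δp_min increases to 6 times its original value.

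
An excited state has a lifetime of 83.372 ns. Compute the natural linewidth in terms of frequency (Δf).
954.487 kHz

Using the energy-time uncertainty principle and E = hf:
ΔEΔt ≥ ℏ/2
hΔf·Δt ≥ ℏ/2

The minimum frequency uncertainty is:
Δf = ℏ/(2hτ) = 1/(4πτ)
Δf = 1/(4π × 8.337e-08 s)
Δf = 9.545e+05 Hz = 954.487 kHz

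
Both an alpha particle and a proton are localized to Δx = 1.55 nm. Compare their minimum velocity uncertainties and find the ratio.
The proton has the larger minimum velocity uncertainty, by a ratio of 4.0.

For both particles, Δp_min = ℏ/(2Δx) = 3.402e-26 kg·m/s (same for both).

The velocity uncertainty is Δv = Δp/m:
- alpha particle: Δv = 3.402e-26 / 6.645e-27 = 5.120e+00 m/s = 5.120 m/s
- proton: Δv = 3.402e-26 / 1.673e-27 = 2.034e+01 m/s = 20.338 m/s

Ratio: 2.034e+01 / 5.120e+00 = 4.0

The lighter particle has larger velocity uncertainty because Δv ∝ 1/m.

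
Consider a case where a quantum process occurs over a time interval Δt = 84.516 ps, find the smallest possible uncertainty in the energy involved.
3.894 μeV

Using the energy-time uncertainty principle:
ΔEΔt ≥ ℏ/2

The minimum uncertainty in energy is:
ΔE_min = ℏ/(2Δt)
ΔE_min = (1.055e-34 J·s) / (2 × 8.452e-11 s)
ΔE_min = 6.239e-25 J = 3.894 μeV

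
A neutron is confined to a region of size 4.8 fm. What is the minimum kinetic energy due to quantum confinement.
224.840 keV

Using the uncertainty principle:

1. Position uncertainty: Δx ≈ 4.800e-15 m
2. Minimum momentum uncertainty: Δp = ℏ/(2Δx) = 1.099e-20 kg·m/s
3. Minimum kinetic energy:
   KE = (Δp)²/(2m) = (1.099e-20)²/(2 × 1.675e-27 kg)
   KE = 3.602e-14 J = 224.840 keV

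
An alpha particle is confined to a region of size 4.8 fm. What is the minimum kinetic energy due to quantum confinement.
56.676 keV

Using the uncertainty principle:

1. Position uncertainty: Δx ≈ 4.800e-15 m
2. Minimum momentum uncertainty: Δp = ℏ/(2Δx) = 1.099e-20 kg·m/s
3. Minimum kinetic energy:
   KE = (Δp)²/(2m) = (1.099e-20)²/(2 × 6.645e-27 kg)
   KE = 9.080e-15 J = 56.676 keV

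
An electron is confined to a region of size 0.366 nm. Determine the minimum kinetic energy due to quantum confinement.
71.105 meV

Using the uncertainty principle:

1. Position uncertainty: Δx ≈ 3.660e-10 m
2. Minimum momentum uncertainty: Δp = ℏ/(2Δx) = 1.441e-25 kg·m/s
3. Minimum kinetic energy:
   KE = (Δp)²/(2m) = (1.441e-25)²/(2 × 9.109e-31 kg)
   KE = 1.139e-20 J = 71.105 meV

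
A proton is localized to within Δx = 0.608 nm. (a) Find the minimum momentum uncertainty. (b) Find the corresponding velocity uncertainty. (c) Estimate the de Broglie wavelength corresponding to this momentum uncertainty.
(a) Δp_min = 8.672 × 10^-26 kg·m/s
(b) Δv_min = 51.850 m/s
(c) λ_dB = 7.640 nm

Step-by-step:

(a) From the uncertainty principle:
Δp_min = ℏ/(2Δx) = (1.055e-34 J·s)/(2 × 6.080e-10 m) = 8.672e-26 kg·m/s

(b) The velocity uncertainty:
Δv = Δp/m = (8.672e-26 kg·m/s)/(1.673e-27 kg) = 5.185e+01 m/s = 51.850 m/s

(c) The de Broglie wavelength for this momentum:
λ = h/p = (6.626e-34 J·s)/(8.672e-26 kg·m/s) = 7.640e-09 m = 7.640 nm

Note: The de Broglie wavelength is comparable to the localization size, as expected from wave-particle duality.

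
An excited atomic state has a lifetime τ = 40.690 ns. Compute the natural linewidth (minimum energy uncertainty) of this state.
8.088 neV

Using the energy-time uncertainty principle:
ΔEΔt ≥ ℏ/2

The lifetime τ represents the time uncertainty Δt.
The natural linewidth (minimum energy uncertainty) is:

ΔE = ℏ/(2τ)
ΔE = (1.055e-34 J·s) / (2 × 4.069e-08 s)
ΔE = 1.296e-27 J = 8.088 neV

This natural linewidth limits the precision of spectroscopic measurements.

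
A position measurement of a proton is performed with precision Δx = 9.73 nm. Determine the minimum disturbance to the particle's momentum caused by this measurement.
5.419 × 10^-27 kg·m/s

The uncertainty principle implies that measuring position disturbs momentum:
ΔxΔp ≥ ℏ/2

When we measure position with precision Δx, we necessarily introduce a momentum uncertainty:
Δp ≥ ℏ/(2Δx)
Δp_min = (1.055e-34 J·s) / (2 × 9.730e-09 m)
Δp_min = 5.419e-27 kg·m/s

The more precisely we measure position, the greater the momentum disturbance.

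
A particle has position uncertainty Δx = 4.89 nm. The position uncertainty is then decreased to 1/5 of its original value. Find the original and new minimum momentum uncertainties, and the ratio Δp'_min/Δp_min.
Original Δp_min = 1.078 × 10^-26 kg·m/s; new Δp'_min = 5.391 × 10^-26 kg·m/s; ratio Δp'_min/Δp_min = 5.

From the uncertainty principle ΔxΔp ≥ ℏ/2, the minimum momentum uncertainty is Δp_min = ℏ/(2Δx).

Original (Δx = 4.89 nm = 4.890e-09 m):
Δp_min = (1.055e-34 J·s)/(2 × 4.890e-09 m) = 1.078e-26 kg·m/s

When Δx → (1/5)Δx:
Δp'_min = ℏ/(2 × (1/5)Δx) = 5 × ℏ/(2Δx) = 5 × Δp_min
Δp'_min = 5 × 1.078e-26 kg·m/s = 5.391e-26 kg·m/s

Since Δp_min ∝ 1/Δx, when Δx is decreased to 1/5 of its original value, Δp_min increases to 5 times its original value.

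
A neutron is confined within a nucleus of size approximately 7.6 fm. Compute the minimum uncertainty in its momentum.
6.938 × 10^-21 kg·m/s

Using the Heisenberg uncertainty principle:
ΔxΔp ≥ ℏ/2

With Δx ≈ L = 7.600e-15 m (the confinement size):
Δp_min = ℏ/(2Δx)
Δp_min = (1.055e-34 J·s) / (2 × 7.600e-15 m)
Δp_min = 6.938e-21 kg·m/s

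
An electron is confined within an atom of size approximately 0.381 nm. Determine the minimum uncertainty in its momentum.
1.384 × 10^-25 kg·m/s

Using the Heisenberg uncertainty principle:
ΔxΔp ≥ ℏ/2

With Δx ≈ L = 3.810e-10 m (the confinement size):
Δp_min = ℏ/(2Δx)
Δp_min = (1.055e-34 J·s) / (2 × 3.810e-10 m)
Δp_min = 1.384e-25 kg·m/s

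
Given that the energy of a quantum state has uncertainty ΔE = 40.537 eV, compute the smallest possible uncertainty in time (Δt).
8.119 as

Using the energy-time uncertainty principle:
ΔEΔt ≥ ℏ/2

The minimum uncertainty in time is:
Δt_min = ℏ/(2ΔE)
Δt_min = (1.055e-34 J·s) / (2 × 6.495e-18 J)
Δt_min = 8.119e-18 s = 8.119 as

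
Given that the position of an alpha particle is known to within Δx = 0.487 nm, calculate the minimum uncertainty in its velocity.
16.295 m/s

Using the Heisenberg uncertainty principle and Δp = mΔv:
ΔxΔp ≥ ℏ/2
Δx(mΔv) ≥ ℏ/2

The minimum uncertainty in velocity is:
Δv_min = ℏ/(2mΔx)
Δv_min = (1.055e-34 J·s) / (2 × 6.645e-27 kg × 4.870e-10 m)
Δv_min = 1.629e+01 m/s = 16.295 m/s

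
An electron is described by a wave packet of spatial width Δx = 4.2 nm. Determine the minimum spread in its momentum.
1.255 × 10^-26 kg·m/s

For a wave packet, the spatial width Δx and momentum spread Δp are related by the uncertainty principle:
ΔxΔp ≥ ℏ/2

The minimum momentum spread is:
Δp_min = ℏ/(2Δx)
Δp_min = (1.055e-34 J·s) / (2 × 4.200e-09 m)
Δp_min = 1.255e-26 kg·m/s

A wave packet cannot have both a well-defined position and well-defined momentum.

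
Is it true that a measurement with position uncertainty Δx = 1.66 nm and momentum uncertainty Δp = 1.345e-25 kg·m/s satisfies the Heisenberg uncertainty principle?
Yes, it satisfies the uncertainty principle.

Calculate the product ΔxΔp:
ΔxΔp = (1.660e-09 m) × (1.345e-25 kg·m/s)
ΔxΔp = 2.233e-34 J·s

Compare to the minimum allowed value ℏ/2:
ℏ/2 = 5.273e-35 J·s

Since ΔxΔp = 2.233e-34 J·s ≥ 5.273e-35 J·s = ℏ/2,
the measurement satisfies the uncertainty principle.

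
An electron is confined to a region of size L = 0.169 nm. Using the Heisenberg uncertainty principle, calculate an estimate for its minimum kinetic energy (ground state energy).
333.495 meV

Using the uncertainty principle to estimate ground state energy:

1. The position uncertainty is approximately the confinement size:
   Δx ≈ L = 1.690e-10 m

2. From ΔxΔp ≥ ℏ/2, the minimum momentum uncertainty is:
   Δp ≈ ℏ/(2L) = 3.120e-25 kg·m/s

3. The kinetic energy is approximately:
   KE ≈ (Δp)²/(2m) = (3.120e-25)²/(2 × 9.109e-31 kg)
   KE ≈ 5.343e-20 J = 333.495 meV

This is an order-of-magnitude estimate of the ground state energy.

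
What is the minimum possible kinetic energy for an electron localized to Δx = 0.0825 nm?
1.399 eV

Localizing a particle requires giving it sufficient momentum uncertainty:

1. From uncertainty principle: Δp ≥ ℏ/(2Δx)
   Δp_min = (1.055e-34 J·s) / (2 × 8.250e-11 m)
   Δp_min = 6.391e-25 kg·m/s

2. This momentum uncertainty corresponds to kinetic energy:
   KE ≈ (Δp)²/(2m) = (6.391e-25)²/(2 × 9.109e-31 kg)
   KE = 2.242e-19 J = 1.399 eV

Tighter localization requires more energy.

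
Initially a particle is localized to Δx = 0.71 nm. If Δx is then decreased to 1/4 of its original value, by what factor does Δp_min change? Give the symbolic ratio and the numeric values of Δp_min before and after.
Original Δp_min = 7.427 × 10^-26 kg·m/s; new Δp'_min = 2.971 × 10^-25 kg·m/s; ratio Δp'_min/Δp_min = 4.

From the uncertainty principle ΔxΔp ≥ ℏ/2, the minimum momentum uncertainty is Δp_min = ℏ/(2Δx).

Original (Δx = 0.71 nm = 7.100e-10 m):
Δp_min = (1.055e-34 J·s)/(2 × 7.100e-10 m) = 7.427e-26 kg·m/s

When Δx → (1/4)Δx:
Δp'_min = ℏ/(2 × (1/4)Δx) = 4 × ℏ/(2Δx) = 4 × Δp_min
Δp'_min = 4 × 7.427e-26 kg·m/s = 2.971e-25 kg·m/s

Since Δp_min ∝ 1/Δx, when Δx is decreased to 1/4 of its original value, Δp_min increases to 4 times its original value.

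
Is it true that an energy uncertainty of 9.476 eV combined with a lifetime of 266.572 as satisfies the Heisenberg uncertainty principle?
Yes, it satisfies the uncertainty relation.

Calculate the product ΔEΔt:
ΔE = 9.476 eV = 1.518e-18 J
ΔEΔt = (1.518e-18 J) × (2.666e-16 s)
ΔEΔt = 4.047e-34 J·s

Compare to the minimum allowed value ℏ/2:
ℏ/2 = 5.273e-35 J·s

Since ΔEΔt = 4.047e-34 J·s ≥ 5.273e-35 J·s = ℏ/2,
this satisfies the uncertainty relation.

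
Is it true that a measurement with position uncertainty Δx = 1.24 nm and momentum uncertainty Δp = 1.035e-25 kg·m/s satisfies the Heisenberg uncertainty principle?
Yes, it satisfies the uncertainty principle.

Calculate the product ΔxΔp:
ΔxΔp = (1.240e-09 m) × (1.035e-25 kg·m/s)
ΔxΔp = 1.283e-34 J·s

Compare to the minimum allowed value ℏ/2:
ℏ/2 = 5.273e-35 J·s

Since ΔxΔp = 1.283e-34 J·s ≥ 5.273e-35 J·s = ℏ/2,
the measurement satisfies the uncertainty principle.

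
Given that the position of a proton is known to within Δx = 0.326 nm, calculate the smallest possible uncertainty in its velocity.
96.701 m/s

Using the Heisenberg uncertainty principle and Δp = mΔv:
ΔxΔp ≥ ℏ/2
Δx(mΔv) ≥ ℏ/2

The minimum uncertainty in velocity is:
Δv_min = ℏ/(2mΔx)
Δv_min = (1.055e-34 J·s) / (2 × 1.673e-27 kg × 3.260e-10 m)
Δv_min = 9.670e+01 m/s = 96.701 m/s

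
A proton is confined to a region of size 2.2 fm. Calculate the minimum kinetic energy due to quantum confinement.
1.072 MeV

Using the uncertainty principle:

1. Position uncertainty: Δx ≈ 2.200e-15 m
2. Minimum momentum uncertainty: Δp = ℏ/(2Δx) = 2.397e-20 kg·m/s
3. Minimum kinetic energy:
   KE = (Δp)²/(2m) = (2.397e-20)²/(2 × 1.673e-27 kg)
   KE = 1.717e-13 J = 1.072 MeV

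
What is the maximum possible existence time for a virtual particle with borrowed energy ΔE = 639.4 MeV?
5.147 × 10^-25 s

Using the energy-time uncertainty principle:
ΔEΔt ≥ ℏ/2

For a virtual particle borrowing energy ΔE, the maximum lifetime is:
Δt_max = ℏ/(2ΔE)

Converting energy:
ΔE = 639.4 MeV = 1.024e-10 J

Δt_max = (1.055e-34 J·s) / (2 × 1.024e-10 J)
Δt_max = 5.147e-25 s = 5.147 × 10^-25 s

Virtual particles with higher borrowed energy exist for shorter times.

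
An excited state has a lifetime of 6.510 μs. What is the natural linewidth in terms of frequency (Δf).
12.224 kHz

Using the energy-time uncertainty principle and E = hf:
ΔEΔt ≥ ℏ/2
hΔf·Δt ≥ ℏ/2

The minimum frequency uncertainty is:
Δf = ℏ/(2hτ) = 1/(4πτ)
Δf = 1/(4π × 6.510e-06 s)
Δf = 1.222e+04 Hz = 12.224 kHz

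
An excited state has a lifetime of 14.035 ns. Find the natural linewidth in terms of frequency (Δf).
5.670 MHz

Using the energy-time uncertainty principle and E = hf:
ΔEΔt ≥ ℏ/2
hΔf·Δt ≥ ℏ/2

The minimum frequency uncertainty is:
Δf = ℏ/(2hτ) = 1/(4πτ)
Δf = 1/(4π × 1.403e-08 s)
Δf = 5.670e+06 Hz = 5.670 MHz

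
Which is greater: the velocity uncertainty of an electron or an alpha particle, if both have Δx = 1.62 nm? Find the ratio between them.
The electron has the larger minimum velocity uncertainty, by a ratio of 7294.3.

For both particles, Δp_min = ℏ/(2Δx) = 3.255e-26 kg·m/s (same for both).

The velocity uncertainty is Δv = Δp/m:
- electron: Δv = 3.255e-26 / 9.109e-31 = 3.573e+04 m/s = 35.731 km/s
- alpha particle: Δv = 3.255e-26 / 6.645e-27 = 4.898e+00 m/s = 4.898 m/s

Ratio: 3.573e+04 / 4.898e+00 = 7294.3

The lighter particle has larger velocity uncertainty because Δv ∝ 1/m.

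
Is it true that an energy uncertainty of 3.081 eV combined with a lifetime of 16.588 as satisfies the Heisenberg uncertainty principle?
No, it violates the uncertainty relation.

Calculate the product ΔEΔt:
ΔE = 3.081 eV = 4.936e-19 J
ΔEΔt = (4.936e-19 J) × (1.659e-17 s)
ΔEΔt = 8.188e-36 J·s

Compare to the minimum allowed value ℏ/2:
ℏ/2 = 5.273e-35 J·s

Since ΔEΔt = 8.188e-36 J·s < 5.273e-35 J·s = ℏ/2,
this violates the uncertainty relation.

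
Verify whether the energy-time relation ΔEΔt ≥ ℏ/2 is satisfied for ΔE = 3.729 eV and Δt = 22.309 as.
No, it violates the uncertainty relation.

Calculate the product ΔEΔt:
ΔE = 3.729 eV = 5.975e-19 J
ΔEΔt = (5.975e-19 J) × (2.231e-17 s)
ΔEΔt = 1.333e-35 J·s

Compare to the minimum allowed value ℏ/2:
ℏ/2 = 5.273e-35 J·s

Since ΔEΔt = 1.333e-35 J·s < 5.273e-35 J·s = ℏ/2,
this violates the uncertainty relation.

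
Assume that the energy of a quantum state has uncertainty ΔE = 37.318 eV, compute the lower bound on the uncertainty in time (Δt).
8.819 as

Using the energy-time uncertainty principle:
ΔEΔt ≥ ℏ/2

The minimum uncertainty in time is:
Δt_min = ℏ/(2ΔE)
Δt_min = (1.055e-34 J·s) / (2 × 5.979e-18 J)
Δt_min = 8.819e-18 s = 8.819 as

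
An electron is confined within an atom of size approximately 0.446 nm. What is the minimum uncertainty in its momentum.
1.182 × 10^-25 kg·m/s

Using the Heisenberg uncertainty principle:
ΔxΔp ≥ ℏ/2

With Δx ≈ L = 4.460e-10 m (the confinement size):
Δp_min = ℏ/(2Δx)
Δp_min = (1.055e-34 J·s) / (2 × 4.460e-10 m)
Δp_min = 1.182e-25 kg·m/s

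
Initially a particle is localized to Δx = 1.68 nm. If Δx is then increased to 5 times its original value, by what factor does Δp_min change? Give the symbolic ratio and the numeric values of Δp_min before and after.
Original Δp_min = 3.139 × 10^-26 kg·m/s; new Δp'_min = 6.277 × 10^-27 kg·m/s; ratio Δp'_min/Δp_min = 1/5.

From the uncertainty principle ΔxΔp ≥ ℏ/2, the minimum momentum uncertainty is Δp_min = ℏ/(2Δx).

Original (Δx = 1.68 nm = 1.680e-09 m):
Δp_min = (1.055e-34 J·s)/(2 × 1.680e-09 m) = 3.139e-26 kg·m/s

When Δx → 5Δx:
Δp'_min = ℏ/(2 × 5Δx) = (1/5) × ℏ/(2Δx) = (1/5) × Δp_min
Δp'_min = 1/5 × 3.139e-26 kg·m/s = 6.277e-27 kg·m/s

Since Δp_min ∝ 1/Δx, when Δx is increased to 5 times its original value, Δp_min decreases to 1/5 of its original value.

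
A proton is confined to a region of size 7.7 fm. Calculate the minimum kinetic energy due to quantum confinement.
87.493 keV

Using the uncertainty principle:

1. Position uncertainty: Δx ≈ 7.700e-15 m
2. Minimum momentum uncertainty: Δp = ℏ/(2Δx) = 6.848e-21 kg·m/s
3. Minimum kinetic energy:
   KE = (Δp)²/(2m) = (6.848e-21)²/(2 × 1.673e-27 kg)
   KE = 1.402e-14 J = 87.493 keV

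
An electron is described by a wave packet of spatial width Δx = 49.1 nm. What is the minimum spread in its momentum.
1.074 × 10^-27 kg·m/s

For a wave packet, the spatial width Δx and momentum spread Δp are related by the uncertainty principle:
ΔxΔp ≥ ℏ/2

The minimum momentum spread is:
Δp_min = ℏ/(2Δx)
Δp_min = (1.055e-34 J·s) / (2 × 4.910e-08 m)
Δp_min = 1.074e-27 kg·m/s

A wave packet cannot have both a well-defined position and well-defined momentum.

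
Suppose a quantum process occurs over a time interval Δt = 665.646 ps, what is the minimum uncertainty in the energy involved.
494.416 neV

Using the energy-time uncertainty principle:
ΔEΔt ≥ ℏ/2

The minimum uncertainty in energy is:
ΔE_min = ℏ/(2Δt)
ΔE_min = (1.055e-34 J·s) / (2 × 6.656e-10 s)
ΔE_min = 7.921e-26 J = 494.416 neV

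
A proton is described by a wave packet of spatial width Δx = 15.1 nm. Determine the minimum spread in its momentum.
3.492 × 10^-27 kg·m/s

For a wave packet, the spatial width Δx and momentum spread Δp are related by the uncertainty principle:
ΔxΔp ≥ ℏ/2

The minimum momentum spread is:
Δp_min = ℏ/(2Δx)
Δp_min = (1.055e-34 J·s) / (2 × 1.510e-08 m)
Δp_min = 3.492e-27 kg·m/s

A wave packet cannot have both a well-defined position and well-defined momentum.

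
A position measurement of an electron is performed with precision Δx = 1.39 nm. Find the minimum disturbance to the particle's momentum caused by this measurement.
3.793 × 10^-26 kg·m/s

The uncertainty principle implies that measuring position disturbs momentum:
ΔxΔp ≥ ℏ/2

When we measure position with precision Δx, we necessarily introduce a momentum uncertainty:
Δp ≥ ℏ/(2Δx)
Δp_min = (1.055e-34 J·s) / (2 × 1.390e-09 m)
Δp_min = 3.793e-26 kg·m/s

The more precisely we measure position, the greater the momentum disturbance.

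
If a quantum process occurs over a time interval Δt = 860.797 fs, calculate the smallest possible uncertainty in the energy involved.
382.327 μeV

Using the energy-time uncertainty principle:
ΔEΔt ≥ ℏ/2

The minimum uncertainty in energy is:
ΔE_min = ℏ/(2Δt)
ΔE_min = (1.055e-34 J·s) / (2 × 8.608e-13 s)
ΔE_min = 6.126e-23 J = 382.327 μeV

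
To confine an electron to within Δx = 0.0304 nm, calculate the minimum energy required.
10.307 eV

Localizing a particle requires giving it sufficient momentum uncertainty:

1. From uncertainty principle: Δp ≥ ℏ/(2Δx)
   Δp_min = (1.055e-34 J·s) / (2 × 3.040e-11 m)
   Δp_min = 1.734e-24 kg·m/s

2. This momentum uncertainty corresponds to kinetic energy:
   KE ≈ (Δp)²/(2m) = (1.734e-24)²/(2 × 9.109e-31 kg)
   KE = 1.651e-18 J = 10.307 eV

Tighter localization requires more energy.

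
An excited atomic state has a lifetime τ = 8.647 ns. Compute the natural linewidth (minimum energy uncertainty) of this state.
38.060 neV

Using the energy-time uncertainty principle:
ΔEΔt ≥ ℏ/2

The lifetime τ represents the time uncertainty Δt.
The natural linewidth (minimum energy uncertainty) is:

ΔE = ℏ/(2τ)
ΔE = (1.055e-34 J·s) / (2 × 8.647e-09 s)
ΔE = 6.098e-27 J = 38.060 neV

This natural linewidth limits the precision of spectroscopic measurements.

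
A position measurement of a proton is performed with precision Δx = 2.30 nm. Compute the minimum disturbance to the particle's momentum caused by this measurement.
2.293 × 10^-26 kg·m/s

The uncertainty principle implies that measuring position disturbs momentum:
ΔxΔp ≥ ℏ/2

When we measure position with precision Δx, we necessarily introduce a momentum uncertainty:
Δp ≥ ℏ/(2Δx)
Δp_min = (1.055e-34 J·s) / (2 × 2.300e-09 m)
Δp_min = 2.293e-26 kg·m/s

The more precisely we measure position, the greater the momentum disturbance.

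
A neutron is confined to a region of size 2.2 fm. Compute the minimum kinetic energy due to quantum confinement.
1.070 MeV

Using the uncertainty principle:

1. Position uncertainty: Δx ≈ 2.200e-15 m
2. Minimum momentum uncertainty: Δp = ℏ/(2Δx) = 2.397e-20 kg·m/s
3. Minimum kinetic energy:
   KE = (Δp)²/(2m) = (2.397e-20)²/(2 × 1.675e-27 kg)
   KE = 1.715e-13 J = 1.070 MeV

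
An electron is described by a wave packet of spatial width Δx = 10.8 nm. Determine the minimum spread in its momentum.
4.882 × 10^-27 kg·m/s

For a wave packet, the spatial width Δx and momentum spread Δp are related by the uncertainty principle:
ΔxΔp ≥ ℏ/2

The minimum momentum spread is:
Δp_min = ℏ/(2Δx)
Δp_min = (1.055e-34 J·s) / (2 × 1.080e-08 m)
Δp_min = 4.882e-27 kg·m/s

A wave packet cannot have both a well-defined position and well-defined momentum.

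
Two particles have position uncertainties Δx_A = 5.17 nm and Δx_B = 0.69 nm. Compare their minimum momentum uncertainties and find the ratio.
Particle B has the larger minimum momentum uncertainty, by a factor of 7.49.

For each particle, the minimum momentum uncertainty is Δp_min = ℏ/(2Δx):

Particle A: Δp_A = ℏ/(2×5.170e-09 m) = 1.020e-26 kg·m/s
Particle B: Δp_B = ℏ/(2×6.900e-10 m) = 7.642e-26 kg·m/s

Ratio: Δp_B/Δp_A = 7.49

Since Δp_min ∝ 1/Δx, the particle with smaller position uncertainty (B) has larger momentum uncertainty.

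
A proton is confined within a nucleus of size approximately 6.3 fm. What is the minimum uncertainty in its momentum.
8.370 × 10^-21 kg·m/s

Using the Heisenberg uncertainty principle:
ΔxΔp ≥ ℏ/2

With Δx ≈ L = 6.300e-15 m (the confinement size):
Δp_min = ℏ/(2Δx)
Δp_min = (1.055e-34 J·s) / (2 × 6.300e-15 m)
Δp_min = 8.370e-21 kg·m/s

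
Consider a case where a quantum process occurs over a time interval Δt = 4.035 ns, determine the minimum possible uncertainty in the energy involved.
81.563 neV

Using the energy-time uncertainty principle:
ΔEΔt ≥ ℏ/2

The minimum uncertainty in energy is:
ΔE_min = ℏ/(2Δt)
ΔE_min = (1.055e-34 J·s) / (2 × 4.035e-09 s)
ΔE_min = 1.307e-26 J = 81.563 neV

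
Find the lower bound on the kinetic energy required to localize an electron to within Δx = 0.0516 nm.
3.577 eV

Localizing a particle requires giving it sufficient momentum uncertainty:

1. From uncertainty principle: Δp ≥ ℏ/(2Δx)
   Δp_min = (1.055e-34 J·s) / (2 × 5.160e-11 m)
   Δp_min = 1.022e-24 kg·m/s

2. This momentum uncertainty corresponds to kinetic energy:
   KE ≈ (Δp)²/(2m) = (1.022e-24)²/(2 × 9.109e-31 kg)
   KE = 5.732e-19 J = 3.577 eV

Tighter localization requires more energy.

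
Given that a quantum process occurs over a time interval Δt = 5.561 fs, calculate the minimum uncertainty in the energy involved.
59.181 meV

Using the energy-time uncertainty principle:
ΔEΔt ≥ ℏ/2

The minimum uncertainty in energy is:
ΔE_min = ℏ/(2Δt)
ΔE_min = (1.055e-34 J·s) / (2 × 5.561e-15 s)
ΔE_min = 9.482e-21 J = 59.181 meV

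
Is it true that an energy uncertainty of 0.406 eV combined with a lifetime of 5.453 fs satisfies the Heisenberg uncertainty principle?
Yes, it satisfies the uncertainty relation.

Calculate the product ΔEΔt:
ΔE = 0.406 eV = 6.505e-20 J
ΔEΔt = (6.505e-20 J) × (5.453e-15 s)
ΔEΔt = 3.547e-34 J·s

Compare to the minimum allowed value ℏ/2:
ℏ/2 = 5.273e-35 J·s

Since ΔEΔt = 3.547e-34 J·s ≥ 5.273e-35 J·s = ℏ/2,
this satisfies the uncertainty relation.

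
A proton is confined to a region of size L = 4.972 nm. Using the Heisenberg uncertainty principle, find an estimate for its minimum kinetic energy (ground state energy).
209.842 neV

Using the uncertainty principle to estimate ground state energy:

1. The position uncertainty is approximately the confinement size:
   Δx ≈ L = 4.972e-09 m

2. From ΔxΔp ≥ ℏ/2, the minimum momentum uncertainty is:
   Δp ≈ ℏ/(2L) = 1.061e-26 kg·m/s

3. The kinetic energy is approximately:
   KE ≈ (Δp)²/(2m) = (1.061e-26)²/(2 × 1.673e-27 kg)
   KE ≈ 3.362e-26 J = 209.842 neV

This is an order-of-magnitude estimate of the ground state energy.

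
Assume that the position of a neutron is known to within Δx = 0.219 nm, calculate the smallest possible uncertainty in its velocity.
143.749 m/s

Using the Heisenberg uncertainty principle and Δp = mΔv:
ΔxΔp ≥ ℏ/2
Δx(mΔv) ≥ ℏ/2

The minimum uncertainty in velocity is:
Δv_min = ℏ/(2mΔx)
Δv_min = (1.055e-34 J·s) / (2 × 1.675e-27 kg × 2.190e-10 m)
Δv_min = 1.437e+02 m/s = 143.749 m/s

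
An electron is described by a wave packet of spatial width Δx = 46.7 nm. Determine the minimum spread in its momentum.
1.129 × 10^-27 kg·m/s

For a wave packet, the spatial width Δx and momentum spread Δp are related by the uncertainty principle:
ΔxΔp ≥ ℏ/2

The minimum momentum spread is:
Δp_min = ℏ/(2Δx)
Δp_min = (1.055e-34 J·s) / (2 × 4.670e-08 m)
Δp_min = 1.129e-27 kg·m/s

A wave packet cannot have both a well-defined position and well-defined momentum.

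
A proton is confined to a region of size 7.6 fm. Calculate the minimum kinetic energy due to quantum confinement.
89.810 keV

Using the uncertainty principle:

1. Position uncertainty: Δx ≈ 7.600e-15 m
2. Minimum momentum uncertainty: Δp = ℏ/(2Δx) = 6.938e-21 kg·m/s
3. Minimum kinetic energy:
   KE = (Δp)²/(2m) = (6.938e-21)²/(2 × 1.673e-27 kg)
   KE = 1.439e-14 J = 89.810 keV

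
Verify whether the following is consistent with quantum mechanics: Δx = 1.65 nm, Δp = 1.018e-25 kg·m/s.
Yes, it satisfies the uncertainty principle.

Calculate the product ΔxΔp:
ΔxΔp = (1.650e-09 m) × (1.018e-25 kg·m/s)
ΔxΔp = 1.680e-34 J·s

Compare to the minimum allowed value ℏ/2:
ℏ/2 = 5.273e-35 J·s

Since ΔxΔp = 1.680e-34 J·s ≥ 5.273e-35 J·s = ℏ/2,
the measurement satisfies the uncertainty principle.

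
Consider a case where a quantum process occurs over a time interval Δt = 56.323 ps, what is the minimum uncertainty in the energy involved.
5.843 μeV

Using the energy-time uncertainty principle:
ΔEΔt ≥ ℏ/2

The minimum uncertainty in energy is:
ΔE_min = ℏ/(2Δt)
ΔE_min = (1.055e-34 J·s) / (2 × 5.632e-11 s)
ΔE_min = 9.362e-25 J = 5.843 μeV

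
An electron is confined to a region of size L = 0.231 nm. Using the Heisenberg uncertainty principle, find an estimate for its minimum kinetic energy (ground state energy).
178.500 meV

Using the uncertainty principle to estimate ground state energy:

1. The position uncertainty is approximately the confinement size:
   Δx ≈ L = 2.310e-10 m

2. From ΔxΔp ≥ ℏ/2, the minimum momentum uncertainty is:
   Δp ≈ ℏ/(2L) = 2.283e-25 kg·m/s

3. The kinetic energy is approximately:
   KE ≈ (Δp)²/(2m) = (2.283e-25)²/(2 × 9.109e-31 kg)
   KE ≈ 2.860e-20 J = 178.500 meV

This is an order-of-magnitude estimate of the ground state energy.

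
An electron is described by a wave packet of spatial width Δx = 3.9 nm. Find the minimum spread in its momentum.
1.352 × 10^-26 kg·m/s

For a wave packet, the spatial width Δx and momentum spread Δp are related by the uncertainty principle:
ΔxΔp ≥ ℏ/2

The minimum momentum spread is:
Δp_min = ℏ/(2Δx)
Δp_min = (1.055e-34 J·s) / (2 × 3.900e-09 m)
Δp_min = 1.352e-26 kg·m/s

A wave packet cannot have both a well-defined position and well-defined momentum.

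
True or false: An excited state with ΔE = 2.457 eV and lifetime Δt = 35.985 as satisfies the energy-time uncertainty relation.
No, it violates the uncertainty relation.

Calculate the product ΔEΔt:
ΔE = 2.457 eV = 3.937e-19 J
ΔEΔt = (3.937e-19 J) × (3.599e-17 s)
ΔEΔt = 1.417e-35 J·s

Compare to the minimum allowed value ℏ/2:
ℏ/2 = 5.273e-35 J·s

Since ΔEΔt = 1.417e-35 J·s < 5.273e-35 J·s = ℏ/2,
this violates the uncertainty relation.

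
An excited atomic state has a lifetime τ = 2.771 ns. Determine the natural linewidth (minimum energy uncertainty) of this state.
118.768 neV

Using the energy-time uncertainty principle:
ΔEΔt ≥ ℏ/2

The lifetime τ represents the time uncertainty Δt.
The natural linewidth (minimum energy uncertainty) is:

ΔE = ℏ/(2τ)
ΔE = (1.055e-34 J·s) / (2 × 2.771e-09 s)
ΔE = 1.903e-26 J = 118.768 neV

This natural linewidth limits the precision of spectroscopic measurements.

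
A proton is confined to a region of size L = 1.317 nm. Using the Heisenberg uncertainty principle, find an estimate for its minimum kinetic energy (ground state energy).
2.991 μeV

Using the uncertainty principle to estimate ground state energy:

1. The position uncertainty is approximately the confinement size:
   Δx ≈ L = 1.317e-09 m

2. From ΔxΔp ≥ ℏ/2, the minimum momentum uncertainty is:
   Δp ≈ ℏ/(2L) = 4.004e-26 kg·m/s

3. The kinetic energy is approximately:
   KE ≈ (Δp)²/(2m) = (4.004e-26)²/(2 × 1.673e-27 kg)
   KE ≈ 4.792e-25 J = 2.991 μeV

This is an order-of-magnitude estimate of the ground state energy.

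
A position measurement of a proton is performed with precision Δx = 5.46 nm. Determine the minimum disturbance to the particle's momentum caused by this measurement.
9.657 × 10^-27 kg·m/s

The uncertainty principle implies that measuring position disturbs momentum:
ΔxΔp ≥ ℏ/2

When we measure position with precision Δx, we necessarily introduce a momentum uncertainty:
Δp ≥ ℏ/(2Δx)
Δp_min = (1.055e-34 J·s) / (2 × 5.460e-09 m)
Δp_min = 9.657e-27 kg·m/s

The more precisely we measure position, the greater the momentum disturbance.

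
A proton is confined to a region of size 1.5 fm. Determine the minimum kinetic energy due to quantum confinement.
2.306 MeV

Using the uncertainty principle:

1. Position uncertainty: Δx ≈ 1.500e-15 m
2. Minimum momentum uncertainty: Δp = ℏ/(2Δx) = 3.515e-20 kg·m/s
3. Minimum kinetic energy:
   KE = (Δp)²/(2m) = (3.515e-20)²/(2 × 1.673e-27 kg)
   KE = 3.694e-13 J = 2.306 MeV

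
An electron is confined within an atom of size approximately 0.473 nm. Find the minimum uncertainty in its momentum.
1.115 × 10^-25 kg·m/s

Using the Heisenberg uncertainty principle:
ΔxΔp ≥ ℏ/2

With Δx ≈ L = 4.730e-10 m (the confinement size):
Δp_min = ℏ/(2Δx)
Δp_min = (1.055e-34 J·s) / (2 × 4.730e-10 m)
Δp_min = 1.115e-25 kg·m/s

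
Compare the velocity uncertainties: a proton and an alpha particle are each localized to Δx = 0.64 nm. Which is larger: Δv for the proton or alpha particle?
The proton has the larger minimum velocity uncertainty, by a ratio of 4.0.

For both particles, Δp_min = ℏ/(2Δx) = 8.239e-26 kg·m/s (same for both).

The velocity uncertainty is Δv = Δp/m:
- proton: Δv = 8.239e-26 / 1.673e-27 = 4.926e+01 m/s = 49.257 m/s
- alpha particle: Δv = 8.239e-26 / 6.645e-27 = 1.240e+01 m/s = 12.399 m/s

Ratio: 4.926e+01 / 1.240e+01 = 4.0

The lighter particle has larger velocity uncertainty because Δv ∝ 1/m.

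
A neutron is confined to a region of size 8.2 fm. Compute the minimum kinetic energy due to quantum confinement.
77.042 keV

Using the uncertainty principle:

1. Position uncertainty: Δx ≈ 8.200e-15 m
2. Minimum momentum uncertainty: Δp = ℏ/(2Δx) = 6.430e-21 kg·m/s
3. Minimum kinetic energy:
   KE = (Δp)²/(2m) = (6.430e-21)²/(2 × 1.675e-27 kg)
   KE = 1.234e-14 J = 77.042 keV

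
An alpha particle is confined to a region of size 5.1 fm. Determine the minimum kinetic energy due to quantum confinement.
50.204 keV

Using the uncertainty principle:

1. Position uncertainty: Δx ≈ 5.100e-15 m
2. Minimum momentum uncertainty: Δp = ℏ/(2Δx) = 1.034e-20 kg·m/s
3. Minimum kinetic energy:
   KE = (Δp)²/(2m) = (1.034e-20)²/(2 × 6.645e-27 kg)
   KE = 8.044e-15 J = 50.204 keV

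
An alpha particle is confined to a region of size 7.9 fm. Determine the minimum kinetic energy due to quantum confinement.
20.923 keV

Using the uncertainty principle:

1. Position uncertainty: Δx ≈ 7.900e-15 m
2. Minimum momentum uncertainty: Δp = ℏ/(2Δx) = 6.675e-21 kg·m/s
3. Minimum kinetic energy:
   KE = (Δp)²/(2m) = (6.675e-21)²/(2 × 6.645e-27 kg)
   KE = 3.352e-15 J = 20.923 keV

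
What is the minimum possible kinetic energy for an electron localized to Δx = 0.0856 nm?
1.300 eV

Localizing a particle requires giving it sufficient momentum uncertainty:

1. From uncertainty principle: Δp ≥ ℏ/(2Δx)
   Δp_min = (1.055e-34 J·s) / (2 × 8.560e-11 m)
   Δp_min = 6.160e-25 kg·m/s

2. This momentum uncertainty corresponds to kinetic energy:
   KE ≈ (Δp)²/(2m) = (6.160e-25)²/(2 × 9.109e-31 kg)
   KE = 2.083e-19 J = 1.300 eV

Tighter localization requires more energy.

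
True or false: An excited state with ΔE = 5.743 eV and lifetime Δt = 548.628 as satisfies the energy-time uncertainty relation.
Yes, it satisfies the uncertainty relation.

Calculate the product ΔEΔt:
ΔE = 5.743 eV = 9.201e-19 J
ΔEΔt = (9.201e-19 J) × (5.486e-16 s)
ΔEΔt = 5.048e-34 J·s

Compare to the minimum allowed value ℏ/2:
ℏ/2 = 5.273e-35 J·s

Since ΔEΔt = 5.048e-34 J·s ≥ 5.273e-35 J·s = ℏ/2,
this satisfies the uncertainty relation.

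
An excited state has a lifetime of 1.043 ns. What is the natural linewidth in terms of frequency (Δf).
76.297 MHz

Using the energy-time uncertainty principle and E = hf:
ΔEΔt ≥ ℏ/2
hΔf·Δt ≥ ℏ/2

The minimum frequency uncertainty is:
Δf = ℏ/(2hτ) = 1/(4πτ)
Δf = 1/(4π × 1.043e-09 s)
Δf = 7.630e+07 Hz = 76.297 MHz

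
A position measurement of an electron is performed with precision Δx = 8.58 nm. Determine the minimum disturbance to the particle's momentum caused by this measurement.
6.146 × 10^-27 kg·m/s

The uncertainty principle implies that measuring position disturbs momentum:
ΔxΔp ≥ ℏ/2

When we measure position with precision Δx, we necessarily introduce a momentum uncertainty:
Δp ≥ ℏ/(2Δx)
Δp_min = (1.055e-34 J·s) / (2 × 8.580e-09 m)
Δp_min = 6.146e-27 kg·m/s

The more precisely we measure position, the greater the momentum disturbance.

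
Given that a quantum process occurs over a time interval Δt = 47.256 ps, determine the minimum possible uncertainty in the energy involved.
6.964 μeV

Using the energy-time uncertainty principle:
ΔEΔt ≥ ℏ/2

The minimum uncertainty in energy is:
ΔE_min = ℏ/(2Δt)
ΔE_min = (1.055e-34 J·s) / (2 × 4.726e-11 s)
ΔE_min = 1.116e-24 J = 6.964 μeV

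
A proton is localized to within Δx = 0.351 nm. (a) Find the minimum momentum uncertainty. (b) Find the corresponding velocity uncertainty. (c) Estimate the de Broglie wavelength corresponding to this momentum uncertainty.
(a) Δp_min = 1.502 × 10^-25 kg·m/s
(b) Δv_min = 89.813 m/s
(c) λ_dB = 4.411 nm

Step-by-step:

(a) From the uncertainty principle:
Δp_min = ℏ/(2Δx) = (1.055e-34 J·s)/(2 × 3.510e-10 m) = 1.502e-25 kg·m/s

(b) The velocity uncertainty:
Δv = Δp/m = (1.502e-25 kg·m/s)/(1.673e-27 kg) = 8.981e+01 m/s = 89.813 m/s

(c) The de Broglie wavelength for this momentum:
λ = h/p = (6.626e-34 J·s)/(1.502e-25 kg·m/s) = 4.411e-09 m = 4.411 nm

Note: The de Broglie wavelength is comparable to the localization size, as expected from wave-particle duality.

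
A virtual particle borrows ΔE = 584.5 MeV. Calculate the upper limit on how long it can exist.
5.631 × 10^-25 s

Using the energy-time uncertainty principle:
ΔEΔt ≥ ℏ/2

For a virtual particle borrowing energy ΔE, the maximum lifetime is:
Δt_max = ℏ/(2ΔE)

Converting energy:
ΔE = 584.5 MeV = 9.365e-11 J

Δt_max = (1.055e-34 J·s) / (2 × 9.365e-11 J)
Δt_max = 5.631e-25 s = 5.631 × 10^-25 s

Virtual particles with higher borrowed energy exist for shorter times.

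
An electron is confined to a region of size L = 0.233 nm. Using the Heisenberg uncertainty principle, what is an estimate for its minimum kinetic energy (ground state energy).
175.449 meV

Using the uncertainty principle to estimate ground state energy:

1. The position uncertainty is approximately the confinement size:
   Δx ≈ L = 2.330e-10 m

2. From ΔxΔp ≥ ℏ/2, the minimum momentum uncertainty is:
   Δp ≈ ℏ/(2L) = 2.263e-25 kg·m/s

3. The kinetic energy is approximately:
   KE ≈ (Δp)²/(2m) = (2.263e-25)²/(2 × 9.109e-31 kg)
   KE ≈ 2.811e-20 J = 175.449 meV

This is an order-of-magnitude estimate of the ground state energy.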